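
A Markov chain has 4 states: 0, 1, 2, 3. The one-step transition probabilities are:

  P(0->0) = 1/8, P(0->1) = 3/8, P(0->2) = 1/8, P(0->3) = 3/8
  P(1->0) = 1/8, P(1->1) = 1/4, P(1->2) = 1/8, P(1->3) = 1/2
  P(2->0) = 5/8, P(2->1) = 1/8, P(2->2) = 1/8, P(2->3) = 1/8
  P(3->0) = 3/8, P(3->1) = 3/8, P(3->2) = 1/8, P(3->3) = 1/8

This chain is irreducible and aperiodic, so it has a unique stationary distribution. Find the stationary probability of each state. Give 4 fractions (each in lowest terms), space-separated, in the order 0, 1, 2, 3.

The stationary distribution satisfies pi = pi * P, i.e.:
  pi_0 = 1/8*pi_0 + 1/8*pi_1 + 5/8*pi_2 + 3/8*pi_3
  pi_1 = 3/8*pi_0 + 1/4*pi_1 + 1/8*pi_2 + 3/8*pi_3
  pi_2 = 1/8*pi_0 + 1/8*pi_1 + 1/8*pi_2 + 1/8*pi_3
  pi_3 = 3/8*pi_0 + 1/2*pi_1 + 1/8*pi_2 + 1/8*pi_3
with normalization: pi_0 + pi_1 + pi_2 + pi_3 = 1.

Using the first 3 balance equations plus normalization, the linear system A*pi = b is:
  [-7/8, 1/8, 5/8, 3/8] . pi = 0
  [3/8, -3/4, 1/8, 3/8] . pi = 0
  [1/8, 1/8, -7/8, 1/8] . pi = 0
  [1, 1, 1, 1] . pi = 1

Solving yields:
  pi_0 = 19/72
  pi_1 = 11/36
  pi_2 = 1/8
  pi_3 = 11/36

Verification (pi * P):
  19/72*1/8 + 11/36*1/8 + 1/8*5/8 + 11/36*3/8 = 19/72 = pi_0  (ok)
  19/72*3/8 + 11/36*1/4 + 1/8*1/8 + 11/36*3/8 = 11/36 = pi_1  (ok)
  19/72*1/8 + 11/36*1/8 + 1/8*1/8 + 11/36*1/8 = 1/8 = pi_2  (ok)
  19/72*3/8 + 11/36*1/2 + 1/8*1/8 + 11/36*1/8 = 11/36 = pi_3  (ok)

Answer: 19/72 11/36 1/8 11/36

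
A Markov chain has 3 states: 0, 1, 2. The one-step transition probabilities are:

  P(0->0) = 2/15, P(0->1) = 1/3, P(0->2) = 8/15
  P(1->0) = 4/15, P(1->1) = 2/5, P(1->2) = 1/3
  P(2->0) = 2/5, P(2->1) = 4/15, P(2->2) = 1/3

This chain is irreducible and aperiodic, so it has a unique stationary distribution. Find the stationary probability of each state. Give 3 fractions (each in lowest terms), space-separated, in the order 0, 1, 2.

Answer: 70/249 82/249 97/249

Derivation:
The stationary distribution satisfies pi = pi * P, i.e.:
  pi_0 = 2/15*pi_0 + 4/15*pi_1 + 2/5*pi_2
  pi_1 = 1/3*pi_0 + 2/5*pi_1 + 4/15*pi_2
  pi_2 = 8/15*pi_0 + 1/3*pi_1 + 1/3*pi_2
with normalization: pi_0 + pi_1 + pi_2 = 1.

Using the first 2 balance equations plus normalization, the linear system A*pi = b is:
  [-13/15, 4/15, 2/5] . pi = 0
  [1/3, -3/5, 4/15] . pi = 0
  [1, 1, 1] . pi = 1

Solving yields:
  pi_0 = 70/249
  pi_1 = 82/249
  pi_2 = 97/249

Verification (pi * P):
  70/249*2/15 + 82/249*4/15 + 97/249*2/5 = 70/249 = pi_0  (ok)
  70/249*1/3 + 82/249*2/5 + 97/249*4/15 = 82/249 = pi_1  (ok)
  70/249*8/15 + 82/249*1/3 + 97/249*1/3 = 97/249 = pi_2  (ok)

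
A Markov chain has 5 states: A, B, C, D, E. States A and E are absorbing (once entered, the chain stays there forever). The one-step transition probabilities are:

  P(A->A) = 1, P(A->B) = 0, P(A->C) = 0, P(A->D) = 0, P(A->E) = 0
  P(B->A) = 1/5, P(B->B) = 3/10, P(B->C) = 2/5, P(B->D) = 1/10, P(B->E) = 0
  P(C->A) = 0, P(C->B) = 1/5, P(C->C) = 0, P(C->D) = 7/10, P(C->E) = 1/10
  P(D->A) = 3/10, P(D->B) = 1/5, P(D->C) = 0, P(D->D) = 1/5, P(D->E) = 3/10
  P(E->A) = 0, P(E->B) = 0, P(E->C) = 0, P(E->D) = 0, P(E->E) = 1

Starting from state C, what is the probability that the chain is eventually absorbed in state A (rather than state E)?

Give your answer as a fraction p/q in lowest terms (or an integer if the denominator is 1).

Let a_i = P(absorbed in A | start in state i).
Boundary conditions: a_A = 1, a_E = 0.
For each transient state i, a_i = sum_j P(i->j) * a_j:
  a_B = 1/5*a_A + 3/10*a_B + 2/5*a_C + 1/10*a_D + 0*a_E
  a_C = 0*a_A + 1/5*a_B + 0*a_C + 7/10*a_D + 1/10*a_E
  a_D = 3/10*a_A + 1/5*a_B + 0*a_C + 1/5*a_D + 3/10*a_E

Substituting a_A = 1 and a_E = 0, rearrange to (I - Q) a = r where r[i] = P(i -> A):
  [7/10, -2/5, -1/10] . (a_B, a_C, a_D) = 1/5
  [-1/5, 1, -7/10] . (a_B, a_C, a_D) = 0
  [-1/5, 0, 4/5] . (a_B, a_C, a_D) = 3/10

Solving yields:
  a_B = 137/210
  a_C = 71/140
  a_D = 113/210

Starting state is C, so the absorption probability is a_C = 71/140.

Answer: 71/140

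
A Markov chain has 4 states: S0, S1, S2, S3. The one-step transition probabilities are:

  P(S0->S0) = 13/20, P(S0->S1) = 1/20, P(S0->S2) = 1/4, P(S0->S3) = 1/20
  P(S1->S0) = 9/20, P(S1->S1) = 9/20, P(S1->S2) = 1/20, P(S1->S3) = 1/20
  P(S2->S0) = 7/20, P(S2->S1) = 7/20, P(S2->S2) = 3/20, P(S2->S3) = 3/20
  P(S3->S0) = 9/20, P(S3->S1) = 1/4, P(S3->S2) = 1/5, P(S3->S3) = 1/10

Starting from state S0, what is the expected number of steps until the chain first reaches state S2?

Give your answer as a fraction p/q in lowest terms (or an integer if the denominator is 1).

Let h_i = expected steps to first reach S2 from state i.
Boundary: h_S2 = 0.
First-step equations for the other states:
  h_S0 = 1 + 13/20*h_S0 + 1/20*h_S1 + 1/4*h_S2 + 1/20*h_S3
  h_S1 = 1 + 9/20*h_S0 + 9/20*h_S1 + 1/20*h_S2 + 1/20*h_S3
  h_S3 = 1 + 9/20*h_S0 + 1/4*h_S1 + 1/5*h_S2 + 1/10*h_S3

Substituting h_S2 = 0 and rearranging gives the linear system (I - Q) h = 1:
  [7/20, -1/20, -1/20] . (h_S0, h_S1, h_S3) = 1
  [-9/20, 11/20, -1/20] . (h_S0, h_S1, h_S3) = 1
  [-9/20, -1/4, 9/10] . (h_S0, h_S1, h_S3) = 1

Solving yields:
  h_S0 = 1140/259
  h_S1 = 1520/259
  h_S3 = 1280/259

Starting state is S0, so the expected hitting time is h_S0 = 1140/259.

Answer: 1140/259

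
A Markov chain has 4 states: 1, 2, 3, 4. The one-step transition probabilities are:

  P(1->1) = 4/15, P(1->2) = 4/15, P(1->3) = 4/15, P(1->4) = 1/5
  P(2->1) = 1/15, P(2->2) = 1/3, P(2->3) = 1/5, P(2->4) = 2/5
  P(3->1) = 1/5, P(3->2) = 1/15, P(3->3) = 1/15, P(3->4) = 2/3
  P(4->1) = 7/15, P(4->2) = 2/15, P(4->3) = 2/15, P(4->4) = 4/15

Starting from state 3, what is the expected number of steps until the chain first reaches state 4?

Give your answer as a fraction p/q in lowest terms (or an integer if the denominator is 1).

Let h_i = expected steps to first reach 4 from state i.
Boundary: h_4 = 0.
First-step equations for the other states:
  h_1 = 1 + 4/15*h_1 + 4/15*h_2 + 4/15*h_3 + 1/5*h_4
  h_2 = 1 + 1/15*h_1 + 1/3*h_2 + 1/5*h_3 + 2/5*h_4
  h_3 = 1 + 1/5*h_1 + 1/15*h_2 + 1/15*h_3 + 2/3*h_4

Substituting h_4 = 0 and rearranging gives the linear system (I - Q) h = 1:
  [11/15, -4/15, -4/15] . (h_1, h_2, h_3) = 1
  [-1/15, 2/3, -1/5] . (h_1, h_2, h_3) = 1
  [-1/5, -1/15, 14/15] . (h_1, h_2, h_3) = 1

Solving yields:
  h_1 = 3735/1291
  h_2 = 3030/1291
  h_3 = 2400/1291

Starting state is 3, so the expected hitting time is h_3 = 2400/1291.

Answer: 2400/1291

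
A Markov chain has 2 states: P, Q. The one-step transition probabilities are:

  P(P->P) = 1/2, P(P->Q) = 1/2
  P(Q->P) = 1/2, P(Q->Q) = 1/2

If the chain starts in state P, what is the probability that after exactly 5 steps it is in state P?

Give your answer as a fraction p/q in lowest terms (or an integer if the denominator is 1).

Computing P^5 by repeated multiplication:
P^1 =
  P: [1/2, 1/2]
  Q: [1/2, 1/2]
P^2 =
  P: [1/2, 1/2]
  Q: [1/2, 1/2]
P^3 =
  P: [1/2, 1/2]
  Q: [1/2, 1/2]
P^4 =
  P: [1/2, 1/2]
  Q: [1/2, 1/2]
P^5 =
  P: [1/2, 1/2]
  Q: [1/2, 1/2]

(P^5)[P -> P] = 1/2

Answer: 1/2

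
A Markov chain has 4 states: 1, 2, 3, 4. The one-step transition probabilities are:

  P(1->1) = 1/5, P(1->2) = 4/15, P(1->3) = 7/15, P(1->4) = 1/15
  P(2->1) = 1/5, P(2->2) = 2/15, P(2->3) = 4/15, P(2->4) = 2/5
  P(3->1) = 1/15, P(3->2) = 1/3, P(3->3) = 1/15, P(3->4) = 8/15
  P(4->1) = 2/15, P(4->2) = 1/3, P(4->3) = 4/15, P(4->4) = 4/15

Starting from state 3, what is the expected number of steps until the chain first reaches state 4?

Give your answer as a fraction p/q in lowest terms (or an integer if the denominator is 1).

Let h_i = expected steps to first reach 4 from state i.
Boundary: h_4 = 0.
First-step equations for the other states:
  h_1 = 1 + 1/5*h_1 + 4/15*h_2 + 7/15*h_3 + 1/15*h_4
  h_2 = 1 + 1/5*h_1 + 2/15*h_2 + 4/15*h_3 + 2/5*h_4
  h_3 = 1 + 1/15*h_1 + 1/3*h_2 + 1/15*h_3 + 8/15*h_4

Substituting h_4 = 0 and rearranging gives the linear system (I - Q) h = 1:
  [4/5, -4/15, -7/15] . (h_1, h_2, h_3) = 1
  [-1/5, 13/15, -4/15] . (h_1, h_2, h_3) = 1
  [-1/15, -1/3, 14/15] . (h_1, h_2, h_3) = 1

Solving yields:
  h_1 = 1350/391
  h_2 = 45/17
  h_3 = 885/391

Starting state is 3, so the expected hitting time is h_3 = 885/391.

Answer: 885/391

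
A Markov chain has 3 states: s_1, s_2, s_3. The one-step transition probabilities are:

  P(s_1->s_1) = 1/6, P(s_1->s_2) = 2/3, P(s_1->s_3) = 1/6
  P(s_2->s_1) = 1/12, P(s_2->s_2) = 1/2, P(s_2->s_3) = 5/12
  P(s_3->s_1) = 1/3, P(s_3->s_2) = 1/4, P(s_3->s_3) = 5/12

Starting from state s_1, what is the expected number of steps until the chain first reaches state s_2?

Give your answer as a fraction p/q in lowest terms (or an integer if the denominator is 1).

Answer: 54/31

Derivation:
Let h_i = expected steps to first reach s_2 from state i.
Boundary: h_s_2 = 0.
First-step equations for the other states:
  h_s_1 = 1 + 1/6*h_s_1 + 2/3*h_s_2 + 1/6*h_s_3
  h_s_3 = 1 + 1/3*h_s_1 + 1/4*h_s_2 + 5/12*h_s_3

Substituting h_s_2 = 0 and rearranging gives the linear system (I - Q) h = 1:
  [5/6, -1/6] . (h_s_1, h_s_3) = 1
  [-1/3, 7/12] . (h_s_1, h_s_3) = 1

Solving yields:
  h_s_1 = 54/31
  h_s_3 = 84/31

Starting state is s_1, so the expected hitting time is h_s_1 = 54/31.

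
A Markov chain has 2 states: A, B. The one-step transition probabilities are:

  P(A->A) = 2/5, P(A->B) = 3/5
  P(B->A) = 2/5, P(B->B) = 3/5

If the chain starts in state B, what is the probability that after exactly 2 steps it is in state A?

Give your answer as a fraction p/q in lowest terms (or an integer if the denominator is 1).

Computing P^2 by repeated multiplication:
P^1 =
  A: [2/5, 3/5]
  B: [2/5, 3/5]
P^2 =
  A: [2/5, 3/5]
  B: [2/5, 3/5]

(P^2)[B -> A] = 2/5

Answer: 2/5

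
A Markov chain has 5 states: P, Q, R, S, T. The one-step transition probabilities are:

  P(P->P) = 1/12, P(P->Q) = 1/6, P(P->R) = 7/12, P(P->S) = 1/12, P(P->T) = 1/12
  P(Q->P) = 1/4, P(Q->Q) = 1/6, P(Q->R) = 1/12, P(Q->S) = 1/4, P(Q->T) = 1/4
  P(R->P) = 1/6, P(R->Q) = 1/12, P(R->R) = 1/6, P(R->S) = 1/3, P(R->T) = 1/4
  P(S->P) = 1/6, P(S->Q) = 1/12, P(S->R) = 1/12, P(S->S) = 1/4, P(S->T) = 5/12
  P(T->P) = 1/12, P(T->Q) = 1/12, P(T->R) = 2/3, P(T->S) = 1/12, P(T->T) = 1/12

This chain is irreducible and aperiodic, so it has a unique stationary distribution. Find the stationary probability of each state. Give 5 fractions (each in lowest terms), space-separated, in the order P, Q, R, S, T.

The stationary distribution satisfies pi = pi * P, i.e.:
  pi_P = 1/12*pi_P + 1/4*pi_Q + 1/6*pi_R + 1/6*pi_S + 1/12*pi_T
  pi_Q = 1/6*pi_P + 1/6*pi_Q + 1/12*pi_R + 1/12*pi_S + 1/12*pi_T
  pi_R = 7/12*pi_P + 1/12*pi_Q + 1/6*pi_R + 1/12*pi_S + 2/3*pi_T
  pi_S = 1/12*pi_P + 1/4*pi_Q + 1/3*pi_R + 1/4*pi_S + 1/12*pi_T
  pi_T = 1/12*pi_P + 1/4*pi_Q + 1/4*pi_R + 5/12*pi_S + 1/12*pi_T
with normalization: pi_P + pi_Q + pi_R + pi_S + pi_T = 1.

Using the first 4 balance equations plus normalization, the linear system A*pi = b is:
  [-11/12, 1/4, 1/6, 1/6, 1/12] . pi = 0
  [1/6, -5/6, 1/12, 1/12, 1/12] . pi = 0
  [7/12, 1/12, -5/6, 1/12, 2/3] . pi = 0
  [1/12, 1/4, 1/3, -3/4, 1/12] . pi = 0
  [1, 1, 1, 1, 1] . pi = 1

Solving yields:
  pi_P = 3809/26342
  pi_Q = 2741/26342
  pi_R = 4116/13171
  pi_S = 2826/13171
  pi_T = 2954/13171

Verification (pi * P):
  3809/26342*1/12 + 2741/26342*1/4 + 4116/13171*1/6 + 2826/13171*1/6 + 2954/13171*1/12 = 3809/26342 = pi_P  (ok)
  3809/26342*1/6 + 2741/26342*1/6 + 4116/13171*1/12 + 2826/13171*1/12 + 2954/13171*1/12 = 2741/26342 = pi_Q  (ok)
  3809/26342*7/12 + 2741/26342*1/12 + 4116/13171*1/6 + 2826/13171*1/12 + 2954/13171*2/3 = 4116/13171 = pi_R  (ok)
  3809/26342*1/12 + 2741/26342*1/4 + 4116/13171*1/3 + 2826/13171*1/4 + 2954/13171*1/12 = 2826/13171 = pi_S  (ok)
  3809/26342*1/12 + 2741/26342*1/4 + 4116/13171*1/4 + 2826/13171*5/12 + 2954/13171*1/12 = 2954/13171 = pi_T  (ok)

Answer: 3809/26342 2741/26342 4116/13171 2826/13171 2954/13171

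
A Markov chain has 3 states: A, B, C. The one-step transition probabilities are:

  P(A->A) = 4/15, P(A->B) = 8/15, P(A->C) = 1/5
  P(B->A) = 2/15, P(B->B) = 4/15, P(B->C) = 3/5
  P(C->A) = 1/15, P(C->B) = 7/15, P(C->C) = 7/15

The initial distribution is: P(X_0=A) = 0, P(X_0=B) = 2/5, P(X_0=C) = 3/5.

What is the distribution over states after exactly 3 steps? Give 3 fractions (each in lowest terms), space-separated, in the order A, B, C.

Propagating the distribution step by step (d_{t+1} = d_t * P):
d_0 = (A=0, B=2/5, C=3/5)
  d_1[A] = 0*4/15 + 2/5*2/15 + 3/5*1/15 = 7/75
  d_1[B] = 0*8/15 + 2/5*4/15 + 3/5*7/15 = 29/75
  d_1[C] = 0*1/5 + 2/5*3/5 + 3/5*7/15 = 13/25
d_1 = (A=7/75, B=29/75, C=13/25)
  d_2[A] = 7/75*4/15 + 29/75*2/15 + 13/25*1/15 = 1/9
  d_2[B] = 7/75*8/15 + 29/75*4/15 + 13/25*7/15 = 89/225
  d_2[C] = 7/75*1/5 + 29/75*3/5 + 13/25*7/15 = 37/75
d_2 = (A=1/9, B=89/225, C=37/75)
  d_3[A] = 1/9*4/15 + 89/225*2/15 + 37/75*1/15 = 389/3375
  d_3[B] = 1/9*8/15 + 89/225*4/15 + 37/75*7/15 = 1333/3375
  d_3[C] = 1/9*1/5 + 89/225*3/5 + 37/75*7/15 = 551/1125
d_3 = (A=389/3375, B=1333/3375, C=551/1125)

Answer: 389/3375 1333/3375 551/1125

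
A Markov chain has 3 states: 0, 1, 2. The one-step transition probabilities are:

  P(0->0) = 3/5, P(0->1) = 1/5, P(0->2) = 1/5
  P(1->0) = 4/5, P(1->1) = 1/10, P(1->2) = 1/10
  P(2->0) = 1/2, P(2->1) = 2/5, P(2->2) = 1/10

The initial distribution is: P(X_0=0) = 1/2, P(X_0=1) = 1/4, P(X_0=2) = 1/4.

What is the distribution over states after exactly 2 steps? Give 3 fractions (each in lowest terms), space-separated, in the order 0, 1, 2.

Propagating the distribution step by step (d_{t+1} = d_t * P):
d_0 = (0=1/2, 1=1/4, 2=1/4)
  d_1[0] = 1/2*3/5 + 1/4*4/5 + 1/4*1/2 = 5/8
  d_1[1] = 1/2*1/5 + 1/4*1/10 + 1/4*2/5 = 9/40
  d_1[2] = 1/2*1/5 + 1/4*1/10 + 1/4*1/10 = 3/20
d_1 = (0=5/8, 1=9/40, 2=3/20)
  d_2[0] = 5/8*3/5 + 9/40*4/5 + 3/20*1/2 = 63/100
  d_2[1] = 5/8*1/5 + 9/40*1/10 + 3/20*2/5 = 83/400
  d_2[2] = 5/8*1/5 + 9/40*1/10 + 3/20*1/10 = 13/80
d_2 = (0=63/100, 1=83/400, 2=13/80)

Answer: 63/100 83/400 13/80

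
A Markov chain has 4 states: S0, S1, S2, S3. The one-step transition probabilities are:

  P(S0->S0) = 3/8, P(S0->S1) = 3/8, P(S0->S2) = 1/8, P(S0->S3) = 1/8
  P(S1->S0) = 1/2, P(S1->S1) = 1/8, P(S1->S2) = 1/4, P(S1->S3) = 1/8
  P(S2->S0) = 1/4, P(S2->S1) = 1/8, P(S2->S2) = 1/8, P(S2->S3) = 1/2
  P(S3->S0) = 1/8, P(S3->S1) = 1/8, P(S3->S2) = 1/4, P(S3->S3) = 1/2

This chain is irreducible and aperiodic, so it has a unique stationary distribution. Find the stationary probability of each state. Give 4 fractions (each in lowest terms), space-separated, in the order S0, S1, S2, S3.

The stationary distribution satisfies pi = pi * P, i.e.:
  pi_S0 = 3/8*pi_S0 + 1/2*pi_S1 + 1/4*pi_S2 + 1/8*pi_S3
  pi_S1 = 3/8*pi_S0 + 1/8*pi_S1 + 1/8*pi_S2 + 1/8*pi_S3
  pi_S2 = 1/8*pi_S0 + 1/4*pi_S1 + 1/8*pi_S2 + 1/4*pi_S3
  pi_S3 = 1/8*pi_S0 + 1/8*pi_S1 + 1/2*pi_S2 + 1/2*pi_S3
with normalization: pi_S0 + pi_S1 + pi_S2 + pi_S3 = 1.

Using the first 3 balance equations plus normalization, the linear system A*pi = b is:
  [-5/8, 1/2, 1/4, 1/8] . pi = 0
  [3/8, -7/8, 1/8, 1/8] . pi = 0
  [1/8, 1/4, -7/8, 1/4] . pi = 0
  [1, 1, 1, 1] . pi = 1

Solving yields:
  pi_S0 = 115/386
  pi_S1 = 77/386
  pi_S2 = 73/386
  pi_S3 = 121/386

Verification (pi * P):
  115/386*3/8 + 77/386*1/2 + 73/386*1/4 + 121/386*1/8 = 115/386 = pi_S0  (ok)
  115/386*3/8 + 77/386*1/8 + 73/386*1/8 + 121/386*1/8 = 77/386 = pi_S1  (ok)
  115/386*1/8 + 77/386*1/4 + 73/386*1/8 + 121/386*1/4 = 73/386 = pi_S2  (ok)
  115/386*1/8 + 77/386*1/8 + 73/386*1/2 + 121/386*1/2 = 121/386 = pi_S3  (ok)

Answer: 115/386 77/386 73/386 121/386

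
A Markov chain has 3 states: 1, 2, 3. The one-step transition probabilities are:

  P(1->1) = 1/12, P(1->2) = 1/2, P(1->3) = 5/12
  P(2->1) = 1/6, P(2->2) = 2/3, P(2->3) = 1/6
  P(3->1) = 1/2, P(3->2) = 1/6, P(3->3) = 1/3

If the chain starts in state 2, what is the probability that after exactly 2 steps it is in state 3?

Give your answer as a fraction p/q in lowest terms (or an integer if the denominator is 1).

Answer: 17/72

Derivation:
Computing P^2 by repeated multiplication:
P^1 =
  1: [1/12, 1/2, 5/12]
  2: [1/6, 2/3, 1/6]
  3: [1/2, 1/6, 1/3]
P^2 =
  1: [43/144, 4/9, 37/144]
  2: [5/24, 5/9, 17/72]
  3: [17/72, 5/12, 25/72]

(P^2)[2 -> 3] = 17/72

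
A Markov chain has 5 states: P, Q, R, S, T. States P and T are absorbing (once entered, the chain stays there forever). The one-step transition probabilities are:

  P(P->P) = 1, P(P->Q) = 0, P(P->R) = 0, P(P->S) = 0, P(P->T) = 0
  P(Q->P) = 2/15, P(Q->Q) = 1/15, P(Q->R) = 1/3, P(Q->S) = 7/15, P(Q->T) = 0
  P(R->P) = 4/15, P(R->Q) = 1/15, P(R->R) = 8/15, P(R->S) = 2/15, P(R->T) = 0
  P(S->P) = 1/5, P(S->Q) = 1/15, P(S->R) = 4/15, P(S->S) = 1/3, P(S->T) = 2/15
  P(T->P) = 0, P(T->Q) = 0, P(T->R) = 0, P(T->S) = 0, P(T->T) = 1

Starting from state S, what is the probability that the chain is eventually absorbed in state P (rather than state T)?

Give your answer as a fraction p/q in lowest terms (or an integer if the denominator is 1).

Answer: 545/731

Derivation:
Let a_i = P(absorbed in P | start in state i).
Boundary conditions: a_P = 1, a_T = 0.
For each transient state i, a_i = sum_j P(i->j) * a_j:
  a_Q = 2/15*a_P + 1/15*a_Q + 1/3*a_R + 7/15*a_S + 0*a_T
  a_R = 4/15*a_P + 1/15*a_Q + 8/15*a_R + 2/15*a_S + 0*a_T
  a_S = 1/5*a_P + 1/15*a_Q + 4/15*a_R + 1/3*a_S + 2/15*a_T

Substituting a_P = 1 and a_T = 0, rearrange to (I - Q) a = r where r[i] = P(i -> P):
  [14/15, -1/3, -7/15] . (a_Q, a_R, a_S) = 2/15
  [-1/15, 7/15, -2/15] . (a_Q, a_R, a_S) = 4/15
  [-1/15, -4/15, 2/3] . (a_Q, a_R, a_S) = 1/5

Solving yields:
  a_Q = 613/731
  a_R = 661/731
  a_S = 545/731

Starting state is S, so the absorption probability is a_S = 545/731.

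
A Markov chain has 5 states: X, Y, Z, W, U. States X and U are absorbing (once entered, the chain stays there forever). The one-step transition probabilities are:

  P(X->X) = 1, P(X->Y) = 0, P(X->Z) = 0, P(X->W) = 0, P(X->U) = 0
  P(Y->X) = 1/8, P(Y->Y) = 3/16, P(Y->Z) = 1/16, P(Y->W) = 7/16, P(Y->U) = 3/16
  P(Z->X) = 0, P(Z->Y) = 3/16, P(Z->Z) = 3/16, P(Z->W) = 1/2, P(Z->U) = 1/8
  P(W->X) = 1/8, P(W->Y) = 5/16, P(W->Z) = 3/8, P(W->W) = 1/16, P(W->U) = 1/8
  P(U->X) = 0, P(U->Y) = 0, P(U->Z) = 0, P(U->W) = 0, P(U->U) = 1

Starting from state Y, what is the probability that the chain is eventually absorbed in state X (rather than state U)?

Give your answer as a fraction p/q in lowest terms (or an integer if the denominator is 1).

Answer: 164/415

Derivation:
Let a_i = P(absorbed in X | start in state i).
Boundary conditions: a_X = 1, a_U = 0.
For each transient state i, a_i = sum_j P(i->j) * a_j:
  a_Y = 1/8*a_X + 3/16*a_Y + 1/16*a_Z + 7/16*a_W + 3/16*a_U
  a_Z = 0*a_X + 3/16*a_Y + 3/16*a_Z + 1/2*a_W + 1/8*a_U
  a_W = 1/8*a_X + 5/16*a_Y + 3/8*a_Z + 1/16*a_W + 1/8*a_U

Substituting a_X = 1 and a_U = 0, rearrange to (I - Q) a = r where r[i] = P(i -> X):
  [13/16, -1/16, -7/16] . (a_Y, a_Z, a_W) = 1/8
  [-3/16, 13/16, -1/2] . (a_Y, a_Z, a_W) = 0
  [-5/16, -3/8, 15/16] . (a_Y, a_Z, a_W) = 1/8

Solving yields:
  a_Y = 164/415
  a_Z = 28/83
  a_W = 2/5

Starting state is Y, so the absorption probability is a_Y = 164/415.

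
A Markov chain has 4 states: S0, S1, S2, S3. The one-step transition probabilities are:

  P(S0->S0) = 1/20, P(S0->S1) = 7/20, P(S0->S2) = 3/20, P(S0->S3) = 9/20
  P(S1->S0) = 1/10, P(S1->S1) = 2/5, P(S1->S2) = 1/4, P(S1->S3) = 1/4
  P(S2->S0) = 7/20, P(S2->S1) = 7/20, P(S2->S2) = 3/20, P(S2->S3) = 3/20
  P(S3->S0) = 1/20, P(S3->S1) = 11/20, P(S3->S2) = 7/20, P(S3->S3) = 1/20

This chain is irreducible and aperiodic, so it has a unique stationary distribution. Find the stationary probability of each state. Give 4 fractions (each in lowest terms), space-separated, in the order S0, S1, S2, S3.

Answer: 807/5732 592/1433 335/1433 1217/5732

Derivation:
The stationary distribution satisfies pi = pi * P, i.e.:
  pi_S0 = 1/20*pi_S0 + 1/10*pi_S1 + 7/20*pi_S2 + 1/20*pi_S3
  pi_S1 = 7/20*pi_S0 + 2/5*pi_S1 + 7/20*pi_S2 + 11/20*pi_S3
  pi_S2 = 3/20*pi_S0 + 1/4*pi_S1 + 3/20*pi_S2 + 7/20*pi_S3
  pi_S3 = 9/20*pi_S0 + 1/4*pi_S1 + 3/20*pi_S2 + 1/20*pi_S3
with normalization: pi_S0 + pi_S1 + pi_S2 + pi_S3 = 1.

Using the first 3 balance equations plus normalization, the linear system A*pi = b is:
  [-19/20, 1/10, 7/20, 1/20] . pi = 0
  [7/20, -3/5, 7/20, 11/20] . pi = 0
  [3/20, 1/4, -17/20, 7/20] . pi = 0
  [1, 1, 1, 1] . pi = 1

Solving yields:
  pi_S0 = 807/5732
  pi_S1 = 592/1433
  pi_S2 = 335/1433
  pi_S3 = 1217/5732

Verification (pi * P):
  807/5732*1/20 + 592/1433*1/10 + 335/1433*7/20 + 1217/5732*1/20 = 807/5732 = pi_S0  (ok)
  807/5732*7/20 + 592/1433*2/5 + 335/1433*7/20 + 1217/5732*11/20 = 592/1433 = pi_S1  (ok)
  807/5732*3/20 + 592/1433*1/4 + 335/1433*3/20 + 1217/5732*7/20 = 335/1433 = pi_S2  (ok)
  807/5732*9/20 + 592/1433*1/4 + 335/1433*3/20 + 1217/5732*1/20 = 1217/5732 = pi_S3  (ok)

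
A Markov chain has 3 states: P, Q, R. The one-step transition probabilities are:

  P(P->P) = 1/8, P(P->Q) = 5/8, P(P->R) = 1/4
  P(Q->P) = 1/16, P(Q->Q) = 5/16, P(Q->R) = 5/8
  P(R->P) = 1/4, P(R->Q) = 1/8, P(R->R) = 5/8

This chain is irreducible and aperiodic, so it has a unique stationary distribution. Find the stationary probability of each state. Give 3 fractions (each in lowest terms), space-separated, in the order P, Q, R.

The stationary distribution satisfies pi = pi * P, i.e.:
  pi_P = 1/8*pi_P + 1/16*pi_Q + 1/4*pi_R
  pi_Q = 5/8*pi_P + 5/16*pi_Q + 1/8*pi_R
  pi_R = 1/4*pi_P + 5/8*pi_Q + 5/8*pi_R
with normalization: pi_P + pi_Q + pi_R = 1.

Using the first 2 balance equations plus normalization, the linear system A*pi = b is:
  [-7/8, 1/16, 1/4] . pi = 0
  [5/8, -11/16, 1/8] . pi = 0
  [1, 1, 1] . pi = 1

Solving yields:
  pi_P = 23/129
  pi_Q = 34/129
  pi_R = 24/43

Verification (pi * P):
  23/129*1/8 + 34/129*1/16 + 24/43*1/4 = 23/129 = pi_P  (ok)
  23/129*5/8 + 34/129*5/16 + 24/43*1/8 = 34/129 = pi_Q  (ok)
  23/129*1/4 + 34/129*5/8 + 24/43*5/8 = 24/43 = pi_R  (ok)

Answer: 23/129 34/129 24/43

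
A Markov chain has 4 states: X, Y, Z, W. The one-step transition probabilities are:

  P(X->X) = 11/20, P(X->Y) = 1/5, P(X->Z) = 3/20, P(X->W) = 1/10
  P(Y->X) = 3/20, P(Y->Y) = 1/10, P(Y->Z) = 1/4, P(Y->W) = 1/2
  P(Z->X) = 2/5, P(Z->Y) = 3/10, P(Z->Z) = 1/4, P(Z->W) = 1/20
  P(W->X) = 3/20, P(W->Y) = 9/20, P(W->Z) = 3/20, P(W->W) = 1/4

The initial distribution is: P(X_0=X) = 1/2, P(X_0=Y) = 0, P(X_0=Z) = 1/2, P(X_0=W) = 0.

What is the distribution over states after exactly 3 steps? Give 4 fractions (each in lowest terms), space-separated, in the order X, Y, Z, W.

Answer: 1419/4000 159/640 1527/8000 659/3200

Derivation:
Propagating the distribution step by step (d_{t+1} = d_t * P):
d_0 = (X=1/2, Y=0, Z=1/2, W=0)
  d_1[X] = 1/2*11/20 + 0*3/20 + 1/2*2/5 + 0*3/20 = 19/40
  d_1[Y] = 1/2*1/5 + 0*1/10 + 1/2*3/10 + 0*9/20 = 1/4
  d_1[Z] = 1/2*3/20 + 0*1/4 + 1/2*1/4 + 0*3/20 = 1/5
  d_1[W] = 1/2*1/10 + 0*1/2 + 1/2*1/20 + 0*1/4 = 3/40
d_1 = (X=19/40, Y=1/4, Z=1/5, W=3/40)
  d_2[X] = 19/40*11/20 + 1/4*3/20 + 1/5*2/5 + 3/40*3/20 = 39/100
  d_2[Y] = 19/40*1/5 + 1/4*1/10 + 1/5*3/10 + 3/40*9/20 = 171/800
  d_2[Z] = 19/40*3/20 + 1/4*1/4 + 1/5*1/4 + 3/40*3/20 = 39/200
  d_2[W] = 19/40*1/10 + 1/4*1/2 + 1/5*1/20 + 3/40*1/4 = 161/800
d_2 = (X=39/100, Y=171/800, Z=39/200, W=161/800)
  d_3[X] = 39/100*11/20 + 171/800*3/20 + 39/200*2/5 + 161/800*3/20 = 1419/4000
  d_3[Y] = 39/100*1/5 + 171/800*1/10 + 39/200*3/10 + 161/800*9/20 = 159/640
  d_3[Z] = 39/100*3/20 + 171/800*1/4 + 39/200*1/4 + 161/800*3/20 = 1527/8000
  d_3[W] = 39/100*1/10 + 171/800*1/2 + 39/200*1/20 + 161/800*1/4 = 659/3200
d_3 = (X=1419/4000, Y=159/640, Z=1527/8000, W=659/3200)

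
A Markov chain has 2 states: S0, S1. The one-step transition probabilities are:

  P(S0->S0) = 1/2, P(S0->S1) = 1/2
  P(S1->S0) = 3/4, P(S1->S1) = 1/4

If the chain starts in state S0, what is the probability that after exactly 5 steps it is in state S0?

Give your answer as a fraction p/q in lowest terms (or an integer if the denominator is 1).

Answer: 307/512

Derivation:
Computing P^5 by repeated multiplication:
P^1 =
  S0: [1/2, 1/2]
  S1: [3/4, 1/4]
P^2 =
  S0: [5/8, 3/8]
  S1: [9/16, 7/16]
P^3 =
  S0: [19/32, 13/32]
  S1: [39/64, 25/64]
P^4 =
  S0: [77/128, 51/128]
  S1: [153/256, 103/256]
P^5 =
  S0: [307/512, 205/512]
  S1: [615/1024, 409/1024]

(P^5)[S0 -> S0] = 307/512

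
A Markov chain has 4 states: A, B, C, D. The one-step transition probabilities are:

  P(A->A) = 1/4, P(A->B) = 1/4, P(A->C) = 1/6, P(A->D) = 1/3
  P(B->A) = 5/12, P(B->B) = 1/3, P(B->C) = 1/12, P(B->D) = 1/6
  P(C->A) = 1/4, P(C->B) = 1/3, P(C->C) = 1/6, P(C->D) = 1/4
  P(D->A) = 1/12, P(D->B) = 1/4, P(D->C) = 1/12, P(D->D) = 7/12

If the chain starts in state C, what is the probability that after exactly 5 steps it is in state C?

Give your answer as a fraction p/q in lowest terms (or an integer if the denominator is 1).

Computing P^5 by repeated multiplication:
P^1 =
  A: [1/4, 1/4, 1/6, 1/3]
  B: [5/12, 1/3, 1/12, 1/6]
  C: [1/4, 1/3, 1/6, 1/4]
  D: [1/12, 1/4, 1/12, 7/12]
P^2 =
  A: [17/72, 41/144, 17/144, 13/36]
  B: [5/18, 41/144, 1/8, 5/16]
  C: [19/72, 7/24, 17/144, 47/144]
  D: [7/36, 5/18, 7/72, 31/72]
P^3 =
  A: [205/864, 245/864, 65/576, 211/576]
  B: [53/216, 491/1728, 101/864, 611/1728]
  C: [211/864, 491/1728, 199/1728, 77/216]
  D: [97/432, 9/32, 31/288, 167/432]
P^4 =
  A: [2449/10368, 5869/20736, 2333/20736, 1909/5184]
  B: [103/432, 653/2304, 1177/10368, 7561/20736]
  C: [2467/10368, 979/3456, 29/256, 7579/20736]
  D: [1205/5184, 61/216, 1151/10368, 431/1152]
P^5 =
  A: [9779/41472, 11735/41472, 27967/248832, 91781/248832]
  B: [7355/31104, 70439/248832, 14017/124416, 91519/248832]
  C: [29399/124416, 23477/82944, 28019/248832, 53/144]
  D: [4867/20736, 35183/124416, 4643/41472, 23051/62208]

(P^5)[C -> C] = 28019/248832

Answer: 28019/248832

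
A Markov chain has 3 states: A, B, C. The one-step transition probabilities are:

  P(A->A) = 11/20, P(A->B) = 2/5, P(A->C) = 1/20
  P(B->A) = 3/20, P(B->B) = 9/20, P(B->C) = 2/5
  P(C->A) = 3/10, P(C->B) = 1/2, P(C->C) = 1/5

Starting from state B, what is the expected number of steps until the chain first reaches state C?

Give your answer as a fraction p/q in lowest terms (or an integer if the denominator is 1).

Answer: 16/5

Derivation:
Let h_i = expected steps to first reach C from state i.
Boundary: h_C = 0.
First-step equations for the other states:
  h_A = 1 + 11/20*h_A + 2/5*h_B + 1/20*h_C
  h_B = 1 + 3/20*h_A + 9/20*h_B + 2/5*h_C

Substituting h_C = 0 and rearranging gives the linear system (I - Q) h = 1:
  [9/20, -2/5] . (h_A, h_B) = 1
  [-3/20, 11/20] . (h_A, h_B) = 1

Solving yields:
  h_A = 76/15
  h_B = 16/5

Starting state is B, so the expected hitting time is h_B = 16/5.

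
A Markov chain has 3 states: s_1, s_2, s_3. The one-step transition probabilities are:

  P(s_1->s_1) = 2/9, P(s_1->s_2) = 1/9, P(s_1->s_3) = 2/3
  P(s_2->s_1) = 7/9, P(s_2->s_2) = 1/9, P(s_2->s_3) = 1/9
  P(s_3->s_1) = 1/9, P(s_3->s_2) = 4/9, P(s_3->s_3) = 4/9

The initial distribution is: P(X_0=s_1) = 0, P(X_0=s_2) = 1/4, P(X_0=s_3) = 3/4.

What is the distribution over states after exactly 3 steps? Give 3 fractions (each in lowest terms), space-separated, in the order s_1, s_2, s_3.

Answer: 449/1458 233/972 1319/2916

Derivation:
Propagating the distribution step by step (d_{t+1} = d_t * P):
d_0 = (s_1=0, s_2=1/4, s_3=3/4)
  d_1[s_1] = 0*2/9 + 1/4*7/9 + 3/4*1/9 = 5/18
  d_1[s_2] = 0*1/9 + 1/4*1/9 + 3/4*4/9 = 13/36
  d_1[s_3] = 0*2/3 + 1/4*1/9 + 3/4*4/9 = 13/36
d_1 = (s_1=5/18, s_2=13/36, s_3=13/36)
  d_2[s_1] = 5/18*2/9 + 13/36*7/9 + 13/36*1/9 = 31/81
  d_2[s_2] = 5/18*1/9 + 13/36*1/9 + 13/36*4/9 = 25/108
  d_2[s_3] = 5/18*2/3 + 13/36*1/9 + 13/36*4/9 = 125/324
d_2 = (s_1=31/81, s_2=25/108, s_3=125/324)
  d_3[s_1] = 31/81*2/9 + 25/108*7/9 + 125/324*1/9 = 449/1458
  d_3[s_2] = 31/81*1/9 + 25/108*1/9 + 125/324*4/9 = 233/972
  d_3[s_3] = 31/81*2/3 + 25/108*1/9 + 125/324*4/9 = 1319/2916
d_3 = (s_1=449/1458, s_2=233/972, s_3=1319/2916)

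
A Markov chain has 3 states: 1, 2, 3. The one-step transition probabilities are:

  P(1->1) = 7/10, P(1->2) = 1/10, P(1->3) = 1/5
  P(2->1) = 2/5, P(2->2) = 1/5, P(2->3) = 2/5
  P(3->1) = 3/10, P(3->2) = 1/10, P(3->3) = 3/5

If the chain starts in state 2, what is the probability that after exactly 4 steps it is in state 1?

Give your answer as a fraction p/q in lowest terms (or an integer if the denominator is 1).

Computing P^4 by repeated multiplication:
P^1 =
  1: [7/10, 1/10, 1/5]
  2: [2/5, 1/5, 2/5]
  3: [3/10, 1/10, 3/5]
P^2 =
  1: [59/100, 11/100, 3/10]
  2: [12/25, 3/25, 2/5]
  3: [43/100, 11/100, 23/50]
P^3 =
  1: [547/1000, 111/1000, 171/500]
  2: [63/125, 14/125, 48/125]
  3: [483/1000, 111/1000, 203/500]
P^4 =
  1: [5299/10000, 1111/10000, 359/1000]
  2: [641/1250, 139/1250, 47/125]
  3: [5043/10000, 1111/10000, 1923/5000]

(P^4)[2 -> 1] = 641/1250

Answer: 641/1250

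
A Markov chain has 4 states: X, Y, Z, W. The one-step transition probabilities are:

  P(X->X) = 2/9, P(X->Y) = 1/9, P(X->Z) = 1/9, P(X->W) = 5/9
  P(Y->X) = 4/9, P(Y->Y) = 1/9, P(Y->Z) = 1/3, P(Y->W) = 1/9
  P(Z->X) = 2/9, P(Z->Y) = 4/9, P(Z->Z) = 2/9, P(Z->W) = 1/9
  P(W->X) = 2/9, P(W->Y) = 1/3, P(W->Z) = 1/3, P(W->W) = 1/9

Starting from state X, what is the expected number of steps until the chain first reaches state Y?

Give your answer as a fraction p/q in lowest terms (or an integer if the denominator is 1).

Let h_i = expected steps to first reach Y from state i.
Boundary: h_Y = 0.
First-step equations for the other states:
  h_X = 1 + 2/9*h_X + 1/9*h_Y + 1/9*h_Z + 5/9*h_W
  h_Z = 1 + 2/9*h_X + 4/9*h_Y + 2/9*h_Z + 1/9*h_W
  h_W = 1 + 2/9*h_X + 1/3*h_Y + 1/3*h_Z + 1/9*h_W

Substituting h_Y = 0 and rearranging gives the linear system (I - Q) h = 1:
  [7/9, -1/9, -5/9] . (h_X, h_Z, h_W) = 1
  [-2/9, 7/9, -1/9] . (h_X, h_Z, h_W) = 1
  [-2/9, -1/3, 8/9] . (h_X, h_Z, h_W) = 1

Solving yields:
  h_X = 1008/253
  h_Z = 729/253
  h_W = 810/253

Starting state is X, so the expected hitting time is h_X = 1008/253.

Answer: 1008/253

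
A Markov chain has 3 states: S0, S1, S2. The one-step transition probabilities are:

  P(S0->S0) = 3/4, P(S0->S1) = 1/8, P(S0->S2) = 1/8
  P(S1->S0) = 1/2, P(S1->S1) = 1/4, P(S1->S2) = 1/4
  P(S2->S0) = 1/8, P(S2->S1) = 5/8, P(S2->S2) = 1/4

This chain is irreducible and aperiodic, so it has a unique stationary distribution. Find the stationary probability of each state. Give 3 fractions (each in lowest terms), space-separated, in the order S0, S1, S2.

Answer: 26/45 11/45 8/45

Derivation:
The stationary distribution satisfies pi = pi * P, i.e.:
  pi_S0 = 3/4*pi_S0 + 1/2*pi_S1 + 1/8*pi_S2
  pi_S1 = 1/8*pi_S0 + 1/4*pi_S1 + 5/8*pi_S2
  pi_S2 = 1/8*pi_S0 + 1/4*pi_S1 + 1/4*pi_S2
with normalization: pi_S0 + pi_S1 + pi_S2 = 1.

Using the first 2 balance equations plus normalization, the linear system A*pi = b is:
  [-1/4, 1/2, 1/8] . pi = 0
  [1/8, -3/4, 5/8] . pi = 0
  [1, 1, 1] . pi = 1

Solving yields:
  pi_S0 = 26/45
  pi_S1 = 11/45
  pi_S2 = 8/45

Verification (pi * P):
  26/45*3/4 + 11/45*1/2 + 8/45*1/8 = 26/45 = pi_S0  (ok)
  26/45*1/8 + 11/45*1/4 + 8/45*5/8 = 11/45 = pi_S1  (ok)
  26/45*1/8 + 11/45*1/4 + 8/45*1/4 = 8/45 = pi_S2  (ok)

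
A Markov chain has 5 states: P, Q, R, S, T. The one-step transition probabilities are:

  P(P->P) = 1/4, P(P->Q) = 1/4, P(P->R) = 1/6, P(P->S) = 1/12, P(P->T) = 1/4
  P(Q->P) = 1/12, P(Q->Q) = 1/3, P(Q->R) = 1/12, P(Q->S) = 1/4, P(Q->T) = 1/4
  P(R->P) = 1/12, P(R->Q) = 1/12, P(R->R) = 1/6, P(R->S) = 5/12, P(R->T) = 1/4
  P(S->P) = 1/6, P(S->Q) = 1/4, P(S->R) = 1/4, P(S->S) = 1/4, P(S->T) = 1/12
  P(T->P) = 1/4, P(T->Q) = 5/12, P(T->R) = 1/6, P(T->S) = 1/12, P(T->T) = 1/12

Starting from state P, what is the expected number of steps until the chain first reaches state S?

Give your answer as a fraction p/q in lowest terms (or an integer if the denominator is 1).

Answer: 28/5

Derivation:
Let h_i = expected steps to first reach S from state i.
Boundary: h_S = 0.
First-step equations for the other states:
  h_P = 1 + 1/4*h_P + 1/4*h_Q + 1/6*h_R + 1/12*h_S + 1/4*h_T
  h_Q = 1 + 1/12*h_P + 1/3*h_Q + 1/12*h_R + 1/4*h_S + 1/4*h_T
  h_R = 1 + 1/12*h_P + 1/12*h_Q + 1/6*h_R + 5/12*h_S + 1/4*h_T
  h_T = 1 + 1/4*h_P + 5/12*h_Q + 1/6*h_R + 1/12*h_S + 1/12*h_T

Substituting h_S = 0 and rearranging gives the linear system (I - Q) h = 1:
  [3/4, -1/4, -1/6, -1/4] . (h_P, h_Q, h_R, h_T) = 1
  [-1/12, 2/3, -1/12, -1/4] . (h_P, h_Q, h_R, h_T) = 1
  [-1/12, -1/12, 5/6, -1/4] . (h_P, h_Q, h_R, h_T) = 1
  [-1/4, -5/12, -1/6, 11/12] . (h_P, h_Q, h_R, h_T) = 1

Solving yields:
  h_P = 28/5
  h_Q = 308/65
  h_R = 252/65
  h_T = 356/65

Starting state is P, so the expected hitting time is h_P = 28/5.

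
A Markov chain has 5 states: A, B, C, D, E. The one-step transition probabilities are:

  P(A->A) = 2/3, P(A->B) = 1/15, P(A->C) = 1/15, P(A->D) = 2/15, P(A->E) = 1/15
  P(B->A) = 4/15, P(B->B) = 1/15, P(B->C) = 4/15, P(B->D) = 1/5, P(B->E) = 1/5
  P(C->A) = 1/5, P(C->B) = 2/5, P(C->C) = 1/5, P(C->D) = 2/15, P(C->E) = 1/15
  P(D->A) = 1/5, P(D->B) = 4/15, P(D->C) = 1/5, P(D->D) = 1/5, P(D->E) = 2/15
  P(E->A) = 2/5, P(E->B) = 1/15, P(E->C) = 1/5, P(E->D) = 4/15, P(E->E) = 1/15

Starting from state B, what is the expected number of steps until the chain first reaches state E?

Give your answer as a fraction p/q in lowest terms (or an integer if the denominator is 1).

Answer: 10470/1183

Derivation:
Let h_i = expected steps to first reach E from state i.
Boundary: h_E = 0.
First-step equations for the other states:
  h_A = 1 + 2/3*h_A + 1/15*h_B + 1/15*h_C + 2/15*h_D + 1/15*h_E
  h_B = 1 + 4/15*h_A + 1/15*h_B + 4/15*h_C + 1/5*h_D + 1/5*h_E
  h_C = 1 + 1/5*h_A + 2/5*h_B + 1/5*h_C + 2/15*h_D + 1/15*h_E
  h_D = 1 + 1/5*h_A + 4/15*h_B + 1/5*h_C + 1/5*h_D + 2/15*h_E

Substituting h_E = 0 and rearranging gives the linear system (I - Q) h = 1:
  [1/3, -1/15, -1/15, -2/15] . (h_A, h_B, h_C, h_D) = 1
  [-4/15, 14/15, -4/15, -1/5] . (h_A, h_B, h_C, h_D) = 1
  [-1/5, -2/5, 4/5, -2/15] . (h_A, h_B, h_C, h_D) = 1
  [-1/5, -4/15, -1/5, 4/5] . (h_A, h_B, h_C, h_D) = 1

Solving yields:
  h_A = 1765/169
  h_B = 10470/1183
  h_C = 11630/1183
  h_D = 10965/1183

Starting state is B, so the expected hitting time is h_B = 10470/1183.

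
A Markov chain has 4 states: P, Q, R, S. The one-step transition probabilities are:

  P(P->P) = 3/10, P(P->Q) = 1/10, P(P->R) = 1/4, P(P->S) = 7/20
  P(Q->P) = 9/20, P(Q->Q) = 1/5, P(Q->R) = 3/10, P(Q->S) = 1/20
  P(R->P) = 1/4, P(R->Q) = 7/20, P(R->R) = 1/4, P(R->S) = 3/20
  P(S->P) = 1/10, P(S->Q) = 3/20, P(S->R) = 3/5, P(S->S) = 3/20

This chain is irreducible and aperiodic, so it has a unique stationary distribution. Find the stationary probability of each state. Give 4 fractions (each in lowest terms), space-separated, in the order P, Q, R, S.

The stationary distribution satisfies pi = pi * P, i.e.:
  pi_P = 3/10*pi_P + 9/20*pi_Q + 1/4*pi_R + 1/10*pi_S
  pi_Q = 1/10*pi_P + 1/5*pi_Q + 7/20*pi_R + 3/20*pi_S
  pi_R = 1/4*pi_P + 3/10*pi_Q + 1/4*pi_R + 3/5*pi_S
  pi_S = 7/20*pi_P + 1/20*pi_Q + 3/20*pi_R + 3/20*pi_S
with normalization: pi_P + pi_Q + pi_R + pi_S = 1.

Using the first 3 balance equations plus normalization, the linear system A*pi = b is:
  [-7/10, 9/20, 1/4, 1/10] . pi = 0
  [1/10, -4/5, 7/20, 3/20] . pi = 0
  [1/4, 3/10, -3/4, 3/5] . pi = 0
  [1, 1, 1, 1] . pi = 1

Solving yields:
  pi_P = 2607/9358
  pi_Q = 1981/9358
  pi_R = 3043/9358
  pi_S = 1727/9358

Verification (pi * P):
  2607/9358*3/10 + 1981/9358*9/20 + 3043/9358*1/4 + 1727/9358*1/10 = 2607/9358 = pi_P  (ok)
  2607/9358*1/10 + 1981/9358*1/5 + 3043/9358*7/20 + 1727/9358*3/20 = 1981/9358 = pi_Q  (ok)
  2607/9358*1/4 + 1981/9358*3/10 + 3043/9358*1/4 + 1727/9358*3/5 = 3043/9358 = pi_R  (ok)
  2607/9358*7/20 + 1981/9358*1/20 + 3043/9358*3/20 + 1727/9358*3/20 = 1727/9358 = pi_S  (ok)

Answer: 2607/9358 1981/9358 3043/9358 1727/9358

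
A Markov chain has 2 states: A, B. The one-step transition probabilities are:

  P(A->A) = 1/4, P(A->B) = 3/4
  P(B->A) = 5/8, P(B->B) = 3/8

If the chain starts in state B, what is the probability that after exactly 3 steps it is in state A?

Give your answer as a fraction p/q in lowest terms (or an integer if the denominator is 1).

Computing P^3 by repeated multiplication:
P^1 =
  A: [1/4, 3/4]
  B: [5/8, 3/8]
P^2 =
  A: [17/32, 15/32]
  B: [25/64, 39/64]
P^3 =
  A: [109/256, 147/256]
  B: [245/512, 267/512]

(P^3)[B -> A] = 245/512

Answer: 245/512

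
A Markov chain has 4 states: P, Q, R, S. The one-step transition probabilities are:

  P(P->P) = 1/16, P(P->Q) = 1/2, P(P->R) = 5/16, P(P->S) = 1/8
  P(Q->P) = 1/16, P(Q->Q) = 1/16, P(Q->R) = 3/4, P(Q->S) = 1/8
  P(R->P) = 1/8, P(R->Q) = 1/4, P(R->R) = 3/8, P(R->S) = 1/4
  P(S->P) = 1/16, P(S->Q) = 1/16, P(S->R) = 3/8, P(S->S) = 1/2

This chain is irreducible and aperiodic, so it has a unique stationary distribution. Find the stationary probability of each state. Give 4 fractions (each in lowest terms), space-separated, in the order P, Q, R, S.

Answer: 170/1891 348/1891 829/1891 544/1891

Derivation:
The stationary distribution satisfies pi = pi * P, i.e.:
  pi_P = 1/16*pi_P + 1/16*pi_Q + 1/8*pi_R + 1/16*pi_S
  pi_Q = 1/2*pi_P + 1/16*pi_Q + 1/4*pi_R + 1/16*pi_S
  pi_R = 5/16*pi_P + 3/4*pi_Q + 3/8*pi_R + 3/8*pi_S
  pi_S = 1/8*pi_P + 1/8*pi_Q + 1/4*pi_R + 1/2*pi_S
with normalization: pi_P + pi_Q + pi_R + pi_S = 1.

Using the first 3 balance equations plus normalization, the linear system A*pi = b is:
  [-15/16, 1/16, 1/8, 1/16] . pi = 0
  [1/2, -15/16, 1/4, 1/16] . pi = 0
  [5/16, 3/4, -5/8, 3/8] . pi = 0
  [1, 1, 1, 1] . pi = 1

Solving yields:
  pi_P = 170/1891
  pi_Q = 348/1891
  pi_R = 829/1891
  pi_S = 544/1891

Verification (pi * P):
  170/1891*1/16 + 348/1891*1/16 + 829/1891*1/8 + 544/1891*1/16 = 170/1891 = pi_P  (ok)
  170/1891*1/2 + 348/1891*1/16 + 829/1891*1/4 + 544/1891*1/16 = 348/1891 = pi_Q  (ok)
  170/1891*5/16 + 348/1891*3/4 + 829/1891*3/8 + 544/1891*3/8 = 829/1891 = pi_R  (ok)
  170/1891*1/8 + 348/1891*1/8 + 829/1891*1/4 + 544/1891*1/2 = 544/1891 = pi_S  (ok)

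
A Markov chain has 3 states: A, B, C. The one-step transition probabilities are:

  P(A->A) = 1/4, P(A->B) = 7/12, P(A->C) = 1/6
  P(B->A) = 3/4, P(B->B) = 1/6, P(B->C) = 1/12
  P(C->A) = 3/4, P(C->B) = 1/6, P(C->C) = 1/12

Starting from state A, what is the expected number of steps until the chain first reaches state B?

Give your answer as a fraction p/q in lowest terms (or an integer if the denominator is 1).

Let h_i = expected steps to first reach B from state i.
Boundary: h_B = 0.
First-step equations for the other states:
  h_A = 1 + 1/4*h_A + 7/12*h_B + 1/6*h_C
  h_C = 1 + 3/4*h_A + 1/6*h_B + 1/12*h_C

Substituting h_B = 0 and rearranging gives the linear system (I - Q) h = 1:
  [3/4, -1/6] . (h_A, h_C) = 1
  [-3/4, 11/12] . (h_A, h_C) = 1

Solving yields:
  h_A = 52/27
  h_C = 8/3

Starting state is A, so the expected hitting time is h_A = 52/27.

Answer: 52/27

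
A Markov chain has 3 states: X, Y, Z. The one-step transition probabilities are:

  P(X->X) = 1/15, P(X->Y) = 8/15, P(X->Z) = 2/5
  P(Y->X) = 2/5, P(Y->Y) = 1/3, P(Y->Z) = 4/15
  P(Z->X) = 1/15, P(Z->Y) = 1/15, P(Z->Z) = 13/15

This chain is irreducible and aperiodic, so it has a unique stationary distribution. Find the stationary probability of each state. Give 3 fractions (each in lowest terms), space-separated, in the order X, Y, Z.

Answer: 8/65 11/65 46/65

Derivation:
The stationary distribution satisfies pi = pi * P, i.e.:
  pi_X = 1/15*pi_X + 2/5*pi_Y + 1/15*pi_Z
  pi_Y = 8/15*pi_X + 1/3*pi_Y + 1/15*pi_Z
  pi_Z = 2/5*pi_X + 4/15*pi_Y + 13/15*pi_Z
with normalization: pi_X + pi_Y + pi_Z = 1.

Using the first 2 balance equations plus normalization, the linear system A*pi = b is:
  [-14/15, 2/5, 1/15] . pi = 0
  [8/15, -2/3, 1/15] . pi = 0
  [1, 1, 1] . pi = 1

Solving yields:
  pi_X = 8/65
  pi_Y = 11/65
  pi_Z = 46/65

Verification (pi * P):
  8/65*1/15 + 11/65*2/5 + 46/65*1/15 = 8/65 = pi_X  (ok)
  8/65*8/15 + 11/65*1/3 + 46/65*1/15 = 11/65 = pi_Y  (ok)
  8/65*2/5 + 11/65*4/15 + 46/65*13/15 = 46/65 = pi_Z  (ok)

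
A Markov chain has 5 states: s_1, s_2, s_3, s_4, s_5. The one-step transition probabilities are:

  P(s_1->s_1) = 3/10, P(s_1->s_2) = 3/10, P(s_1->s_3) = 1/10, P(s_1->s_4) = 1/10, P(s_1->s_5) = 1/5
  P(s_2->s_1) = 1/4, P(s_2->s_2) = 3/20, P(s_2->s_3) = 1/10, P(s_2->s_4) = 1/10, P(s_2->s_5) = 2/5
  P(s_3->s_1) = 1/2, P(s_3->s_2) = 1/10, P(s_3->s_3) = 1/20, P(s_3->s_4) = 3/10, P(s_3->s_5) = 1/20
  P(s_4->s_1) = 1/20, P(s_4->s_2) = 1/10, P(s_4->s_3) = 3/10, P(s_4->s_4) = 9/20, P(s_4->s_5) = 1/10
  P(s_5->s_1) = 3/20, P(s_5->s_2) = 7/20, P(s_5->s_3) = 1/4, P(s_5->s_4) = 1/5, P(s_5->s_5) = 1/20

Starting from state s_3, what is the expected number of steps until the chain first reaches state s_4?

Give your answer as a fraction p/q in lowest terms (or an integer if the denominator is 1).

Let h_i = expected steps to first reach s_4 from state i.
Boundary: h_s_4 = 0.
First-step equations for the other states:
  h_s_1 = 1 + 3/10*h_s_1 + 3/10*h_s_2 + 1/10*h_s_3 + 1/10*h_s_4 + 1/5*h_s_5
  h_s_2 = 1 + 1/4*h_s_1 + 3/20*h_s_2 + 1/10*h_s_3 + 1/10*h_s_4 + 2/5*h_s_5
  h_s_3 = 1 + 1/2*h_s_1 + 1/10*h_s_2 + 1/20*h_s_3 + 3/10*h_s_4 + 1/20*h_s_5
  h_s_5 = 1 + 3/20*h_s_1 + 7/20*h_s_2 + 1/4*h_s_3 + 1/5*h_s_4 + 1/20*h_s_5

Substituting h_s_4 = 0 and rearranging gives the linear system (I - Q) h = 1:
  [7/10, -3/10, -1/10, -1/5] . (h_s_1, h_s_2, h_s_3, h_s_5) = 1
  [-1/4, 17/20, -1/10, -2/5] . (h_s_1, h_s_2, h_s_3, h_s_5) = 1
  [-1/2, -1/10, 19/20, -1/20] . (h_s_1, h_s_2, h_s_3, h_s_5) = 1
  [-3/20, -7/20, -1/4, 19/20] . (h_s_1, h_s_2, h_s_3, h_s_5) = 1

Solving yields:
  h_s_1 = 56400/8171
  h_s_2 = 55320/8171
  h_s_3 = 46750/8171
  h_s_5 = 50190/8171

Starting state is s_3, so the expected hitting time is h_s_3 = 46750/8171.

Answer: 46750/8171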